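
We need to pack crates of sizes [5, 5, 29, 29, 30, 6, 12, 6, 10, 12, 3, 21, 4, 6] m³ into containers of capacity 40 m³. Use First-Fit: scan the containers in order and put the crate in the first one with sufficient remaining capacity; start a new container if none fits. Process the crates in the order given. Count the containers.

5

5 m³ → container 1 (remaining 35 m³)
5 m³ → container 1 (remaining 30 m³)
29 m³ → container 1 (remaining 1 m³)
29 m³ → container 2 (remaining 11 m³)
30 m³ → container 3 (remaining 10 m³)
6 m³ → container 2 (remaining 5 m³)
12 m³ → container 4 (remaining 28 m³)
6 m³ → container 3 (remaining 4 m³)
10 m³ → container 4 (remaining 18 m³)
12 m³ → container 4 (remaining 6 m³)
3 m³ → container 2 (remaining 2 m³)
21 m³ → container 5 (remaining 19 m³)
4 m³ → container 3 (remaining 0 m³)
6 m³ → container 4 (remaining 0 m³)
Final containers: [5,5,29] [29,6,3] [30,6,4] [12,10,12,6] [21].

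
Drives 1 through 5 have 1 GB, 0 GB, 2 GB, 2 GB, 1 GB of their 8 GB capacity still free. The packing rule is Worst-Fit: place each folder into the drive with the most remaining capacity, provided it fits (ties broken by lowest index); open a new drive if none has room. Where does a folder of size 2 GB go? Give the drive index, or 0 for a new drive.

Drives with room: drive 3 (2 GB), drive 4 (2 GB).
Most room is drive 3 with 2 GB free.

3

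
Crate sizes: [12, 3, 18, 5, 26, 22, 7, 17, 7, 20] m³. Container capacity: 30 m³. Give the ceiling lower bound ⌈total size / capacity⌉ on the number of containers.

5

Total size = 12 + 3 + 18 + 5 + 26 + 22 + 7 + 17 + 7 + 20 = 137 m³.
⌈137 / 30⌉ = 5.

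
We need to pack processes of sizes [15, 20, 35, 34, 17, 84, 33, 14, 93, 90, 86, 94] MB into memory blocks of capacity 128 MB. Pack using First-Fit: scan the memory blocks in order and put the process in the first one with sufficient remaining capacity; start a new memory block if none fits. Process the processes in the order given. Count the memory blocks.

memory block 1: place 15 MB, 113 MB left
memory block 1: place 20 MB, 93 MB left
memory block 1: place 35 MB, 58 MB left
memory block 1: place 34 MB, 24 MB left
memory block 1: place 17 MB, 7 MB left
memory block 2: place 84 MB, 44 MB left
memory block 2: place 33 MB, 11 MB left
memory block 3: place 14 MB, 114 MB left
memory block 3: place 93 MB, 21 MB left
memory block 4: place 90 MB, 38 MB left
memory block 5: place 86 MB, 42 MB left
memory block 6: place 94 MB, 34 MB left

6 memory blocks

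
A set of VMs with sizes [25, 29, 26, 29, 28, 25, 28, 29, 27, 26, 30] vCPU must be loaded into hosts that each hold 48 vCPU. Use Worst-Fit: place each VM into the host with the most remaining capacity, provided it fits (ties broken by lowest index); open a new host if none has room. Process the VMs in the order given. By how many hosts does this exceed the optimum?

0

Worst-Fit: [25] [29] [26] [29] [28] [25] [28] [29] [27] [26] [30] → 11 hosts.
11 VMs exceed 24 vCPU (half the capacity), and no two of those can share a host, so at least 11 hosts are needed.
So 11 is already optimal.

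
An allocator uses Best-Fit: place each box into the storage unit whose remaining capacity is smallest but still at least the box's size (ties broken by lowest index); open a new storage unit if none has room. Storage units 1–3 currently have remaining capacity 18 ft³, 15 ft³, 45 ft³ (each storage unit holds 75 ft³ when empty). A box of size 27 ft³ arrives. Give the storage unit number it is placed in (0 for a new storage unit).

Storage units with room: storage unit 3 (45 ft³).
Tightest fit is storage unit 3 with 45 ft³ free.

3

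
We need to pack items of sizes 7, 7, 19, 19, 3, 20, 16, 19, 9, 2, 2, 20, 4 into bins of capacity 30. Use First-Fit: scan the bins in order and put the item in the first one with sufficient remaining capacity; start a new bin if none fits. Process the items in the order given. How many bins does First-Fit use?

7

7 → bin 1 (remaining 23)
7 → bin 1 (remaining 16)
19 → bin 2 (remaining 11)
19 → bin 3 (remaining 11)
3 → bin 1 (remaining 13)
20 → bin 4 (remaining 10)
16 → bin 5 (remaining 14)
19 → bin 6 (remaining 11)
9 → bin 1 (remaining 4)
2 → bin 1 (remaining 2)
2 → bin 1 (remaining 0)
20 → bin 7 (remaining 10)
4 → bin 2 (remaining 7)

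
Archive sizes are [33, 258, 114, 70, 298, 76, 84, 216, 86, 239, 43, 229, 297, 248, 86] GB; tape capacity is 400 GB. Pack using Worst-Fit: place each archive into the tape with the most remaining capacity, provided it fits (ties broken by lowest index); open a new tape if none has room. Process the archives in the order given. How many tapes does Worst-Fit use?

8

33 GB → tape 1 (remaining 367 GB)
258 GB → tape 1 (remaining 109 GB)
114 GB → tape 2 (remaining 286 GB)
70 GB → tape 2 (remaining 216 GB)
298 GB → tape 3 (remaining 102 GB)
76 GB → tape 2 (remaining 140 GB)
84 GB → tape 2 (remaining 56 GB)
216 GB → tape 4 (remaining 184 GB)
86 GB → tape 4 (remaining 98 GB)
239 GB → tape 5 (remaining 161 GB)
43 GB → tape 5 (remaining 118 GB)
229 GB → tape 6 (remaining 171 GB)
297 GB → tape 7 (remaining 103 GB)
248 GB → tape 8 (remaining 152 GB)
86 GB → tape 6 (remaining 85 GB)
Final tapes: [33,258] [114,70,76,84] [298] [216,86] [239,43] [229,86] [297] [248].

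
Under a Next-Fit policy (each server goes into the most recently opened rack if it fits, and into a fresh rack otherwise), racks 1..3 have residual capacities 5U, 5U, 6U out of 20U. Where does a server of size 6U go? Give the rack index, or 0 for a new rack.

3

Next-Fit only looks at rack 3, which has 6U free.
6U fits there.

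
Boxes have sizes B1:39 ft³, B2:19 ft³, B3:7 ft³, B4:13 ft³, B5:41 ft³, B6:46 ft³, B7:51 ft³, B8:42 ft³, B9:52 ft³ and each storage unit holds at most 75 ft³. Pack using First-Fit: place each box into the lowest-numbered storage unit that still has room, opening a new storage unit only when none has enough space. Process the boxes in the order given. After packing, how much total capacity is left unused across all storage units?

B1 (39 ft³) → storage unit 1 (remaining 36 ft³)
B2 (19 ft³) → storage unit 1 (remaining 17 ft³)
B3 (7 ft³) → storage unit 1 (remaining 10 ft³)
B4 (13 ft³) → storage unit 2 (remaining 62 ft³)
B5 (41 ft³) → storage unit 2 (remaining 21 ft³)
B6 (46 ft³) → storage unit 3 (remaining 29 ft³)
B7 (51 ft³) → storage unit 4 (remaining 24 ft³)
B8 (42 ft³) → storage unit 5 (remaining 33 ft³)
B9 (52 ft³) → storage unit 6 (remaining 23 ft³)
6 storage units × 75 ft³ = 450 ft³; used 310 ft³; unused 140 ft³.

140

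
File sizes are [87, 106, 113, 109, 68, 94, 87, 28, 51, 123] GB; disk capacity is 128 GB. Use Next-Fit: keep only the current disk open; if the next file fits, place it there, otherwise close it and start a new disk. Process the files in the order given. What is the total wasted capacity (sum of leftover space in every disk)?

286

87 GB → disk 1 (remaining 41 GB)
106 GB → disk 2 (remaining 22 GB)
113 GB → disk 3 (remaining 15 GB)
109 GB → disk 4 (remaining 19 GB)
68 GB → disk 5 (remaining 60 GB)
94 GB → disk 6 (remaining 34 GB)
87 GB → disk 7 (remaining 41 GB)
28 GB → disk 7 (remaining 13 GB)
51 GB → disk 8 (remaining 77 GB)
123 GB → disk 9 (remaining 5 GB)
9 disks × 128 GB = 1152 GB; used 866 GB; unused 286 GB.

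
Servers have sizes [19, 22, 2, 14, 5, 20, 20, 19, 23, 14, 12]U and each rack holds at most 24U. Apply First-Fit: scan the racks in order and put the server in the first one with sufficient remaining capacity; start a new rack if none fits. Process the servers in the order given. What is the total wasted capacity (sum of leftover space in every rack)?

46

19U → rack 1 (remaining 5U)
22U → rack 2 (remaining 2U)
2U → rack 1 (remaining 3U)
14U → rack 3 (remaining 10U)
5U → rack 3 (remaining 5U)
20U → rack 4 (remaining 4U)
20U → rack 5 (remaining 4U)
19U → rack 6 (remaining 5U)
23U → rack 7 (remaining 1U)
14U → rack 8 (remaining 10U)
12U → rack 9 (remaining 12U)
9 racks × 24U = 216U; used 170U; unused 46U.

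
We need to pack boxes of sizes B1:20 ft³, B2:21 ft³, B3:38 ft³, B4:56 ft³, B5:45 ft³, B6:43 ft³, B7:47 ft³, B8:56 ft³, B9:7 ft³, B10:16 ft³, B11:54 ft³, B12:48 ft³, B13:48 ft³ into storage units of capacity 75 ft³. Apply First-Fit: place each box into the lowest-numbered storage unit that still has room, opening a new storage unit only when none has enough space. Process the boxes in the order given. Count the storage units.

Put B1 (20 ft³) in storage unit 1; 55 ft³ remain.
Put B2 (21 ft³) in storage unit 1; 34 ft³ remain.
Put B3 (38 ft³) in storage unit 2; 37 ft³ remain.
Put B4 (56 ft³) in storage unit 3; 19 ft³ remain.
Put B5 (45 ft³) in storage unit 4; 30 ft³ remain.
Put B6 (43 ft³) in storage unit 5; 32 ft³ remain.
Put B7 (47 ft³) in storage unit 6; 28 ft³ remain.
Put B8 (56 ft³) in storage unit 7; 19 ft³ remain.
Put B9 (7 ft³) in storage unit 1; 27 ft³ remain.
Put B10 (16 ft³) in storage unit 1; 11 ft³ remain.
Put B11 (54 ft³) in storage unit 8; 21 ft³ remain.
Put B12 (48 ft³) in storage unit 9; 27 ft³ remain.
Put B13 (48 ft³) in storage unit 10; 27 ft³ remain.

10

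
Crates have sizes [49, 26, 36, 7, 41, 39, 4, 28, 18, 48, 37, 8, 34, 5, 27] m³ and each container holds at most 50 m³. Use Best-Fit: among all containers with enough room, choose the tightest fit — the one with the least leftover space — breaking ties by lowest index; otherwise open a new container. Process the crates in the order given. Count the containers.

49 m³ → container 1 (remaining 1 m³)
26 m³ → container 2 (remaining 24 m³)
36 m³ → container 3 (remaining 14 m³)
7 m³ → container 3 (remaining 7 m³)
41 m³ → container 4 (remaining 9 m³)
39 m³ → container 5 (remaining 11 m³)
4 m³ → container 3 (remaining 3 m³)
28 m³ → container 6 (remaining 22 m³)
18 m³ → container 6 (remaining 4 m³)
48 m³ → container 7 (remaining 2 m³)
37 m³ → container 8 (remaining 13 m³)
8 m³ → container 4 (remaining 1 m³)
34 m³ → container 9 (remaining 16 m³)
5 m³ → container 5 (remaining 6 m³)
27 m³ → container 10 (remaining 23 m³)

10 containers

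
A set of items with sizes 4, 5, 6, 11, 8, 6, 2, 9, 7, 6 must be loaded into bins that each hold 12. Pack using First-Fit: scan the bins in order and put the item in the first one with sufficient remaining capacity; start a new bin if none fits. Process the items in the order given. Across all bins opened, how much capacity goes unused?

20

bin 1: place 4, 8 left
bin 1: place 5, 3 left
bin 2: place 6, 6 left
bin 3: place 11, 1 left
bin 4: place 8, 4 left
bin 2: place 6, 0 left
bin 1: place 2, 1 left
bin 5: place 9, 3 left
bin 6: place 7, 5 left
bin 7: place 6, 6 left
7 bins × 12 = 84; used 64; unused 20.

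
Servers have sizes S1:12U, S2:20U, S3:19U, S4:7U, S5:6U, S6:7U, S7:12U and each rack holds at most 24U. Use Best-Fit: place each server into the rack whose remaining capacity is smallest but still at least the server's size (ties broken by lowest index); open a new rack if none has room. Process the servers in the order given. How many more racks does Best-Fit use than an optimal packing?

1

Best-Fit: [12,7] [20] [19] [6,7] [12] → 5 racks.
Total size 83U; any packing needs at least ⌈83/24⌉ = 4 racks.
An optimal packing achieves that bound: [20] [19] [12,12] [7,7,6] → 4 racks.
Excess: 5 − 4 = 1.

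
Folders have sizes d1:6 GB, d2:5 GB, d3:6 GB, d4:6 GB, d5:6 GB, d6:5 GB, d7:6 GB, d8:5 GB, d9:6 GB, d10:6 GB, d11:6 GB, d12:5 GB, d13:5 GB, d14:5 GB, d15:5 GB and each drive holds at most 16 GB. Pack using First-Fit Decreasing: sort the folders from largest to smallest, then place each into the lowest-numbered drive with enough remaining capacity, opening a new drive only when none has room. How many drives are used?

7

Sorted descending: 6, 6, 6, 6, 6, 6, 6, 6, 5, 5, 5, 5, 5, 5, 5.
drive 1: place 6 GB, 10 GB left
drive 1: place 6 GB, 4 GB left
drive 2: place 6 GB, 10 GB left
drive 2: place 6 GB, 4 GB left
drive 3: place 6 GB, 10 GB left
drive 3: place 6 GB, 4 GB left
drive 4: place 6 GB, 10 GB left
drive 4: place 6 GB, 4 GB left
drive 5: place 5 GB, 11 GB left
drive 5: place 5 GB, 6 GB left
drive 5: place 5 GB, 1 GB left
drive 6: place 5 GB, 11 GB left
drive 6: place 5 GB, 6 GB left
drive 6: place 5 GB, 1 GB left
drive 7: place 5 GB, 11 GB left
Final drives: [6,6] [6,6] [6,6] [6,6] [5,5,5] [5,5,5] [5].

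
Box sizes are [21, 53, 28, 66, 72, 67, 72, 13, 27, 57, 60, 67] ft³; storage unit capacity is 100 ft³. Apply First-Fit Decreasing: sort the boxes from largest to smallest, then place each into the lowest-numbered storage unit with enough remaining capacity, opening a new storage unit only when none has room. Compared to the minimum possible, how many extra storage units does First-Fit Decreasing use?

0

First-Fit Decreasing: [72,28] [72,27] [67,21] [67,13] [66] [60] [57] [53] → 8 storage units.
8 boxes exceed 50 ft³ (half the capacity), and no two of those can share a storage unit, so at least 8 storage units are needed.
So 8 is already optimal.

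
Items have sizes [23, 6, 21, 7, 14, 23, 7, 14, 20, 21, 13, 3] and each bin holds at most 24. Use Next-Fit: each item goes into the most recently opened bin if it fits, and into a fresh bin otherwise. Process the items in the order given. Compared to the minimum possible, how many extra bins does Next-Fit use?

Next-Fit: [23] [6] [21] [7,14] [23] [7,14] [20] [21] [13,3] → 9 bins.
Total size 172; any packing needs at least ⌈172/24⌉ = 8 bins.
An optimal packing achieves that bound: [23] [23] [21,3] [21] [20] [14,7] [14,7] [13,6] → 8 bins.
Excess: 9 − 8 = 1.

1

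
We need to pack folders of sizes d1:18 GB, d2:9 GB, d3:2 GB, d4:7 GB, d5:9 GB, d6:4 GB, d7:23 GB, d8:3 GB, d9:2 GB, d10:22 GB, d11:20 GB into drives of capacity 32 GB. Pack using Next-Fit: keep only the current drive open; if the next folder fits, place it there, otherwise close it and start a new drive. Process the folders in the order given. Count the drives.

d1 (18 GB) → drive 1 (remaining 14 GB)
d2 (9 GB) → drive 1 (remaining 5 GB)
d3 (2 GB) → drive 1 (remaining 3 GB)
d4 (7 GB) → drive 2 (remaining 25 GB)
d5 (9 GB) → drive 2 (remaining 16 GB)
d6 (4 GB) → drive 2 (remaining 12 GB)
d7 (23 GB) → drive 3 (remaining 9 GB)
d8 (3 GB) → drive 3 (remaining 6 GB)
d9 (2 GB) → drive 3 (remaining 4 GB)
d10 (22 GB) → drive 4 (remaining 10 GB)
d11 (20 GB) → drive 5 (remaining 12 GB)

5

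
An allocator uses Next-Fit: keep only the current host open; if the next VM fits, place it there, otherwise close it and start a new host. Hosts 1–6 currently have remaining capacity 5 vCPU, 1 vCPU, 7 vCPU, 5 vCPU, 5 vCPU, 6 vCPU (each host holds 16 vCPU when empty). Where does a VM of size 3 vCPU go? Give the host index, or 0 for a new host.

6

Next-Fit only looks at host 6, which has 6 vCPU free.
3 vCPU fits there.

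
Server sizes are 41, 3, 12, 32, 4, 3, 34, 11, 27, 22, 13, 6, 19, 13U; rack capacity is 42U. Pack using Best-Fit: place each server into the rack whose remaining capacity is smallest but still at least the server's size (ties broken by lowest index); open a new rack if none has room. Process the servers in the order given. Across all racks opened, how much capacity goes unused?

rack 1: place 41U, 1U left
rack 2: place 3U, 39U left
rack 2: place 12U, 27U left
rack 3: place 32U, 10U left
rack 3: place 4U, 6U left
rack 3: place 3U, 3U left
rack 4: place 34U, 8U left
rack 2: place 11U, 16U left
rack 5: place 27U, 15U left
rack 6: place 22U, 20U left
rack 5: place 13U, 2U left
rack 4: place 6U, 2U left
rack 6: place 19U, 1U left
rack 2: place 13U, 3U left
6 racks × 42U = 252U; used 240U; unused 12U.

12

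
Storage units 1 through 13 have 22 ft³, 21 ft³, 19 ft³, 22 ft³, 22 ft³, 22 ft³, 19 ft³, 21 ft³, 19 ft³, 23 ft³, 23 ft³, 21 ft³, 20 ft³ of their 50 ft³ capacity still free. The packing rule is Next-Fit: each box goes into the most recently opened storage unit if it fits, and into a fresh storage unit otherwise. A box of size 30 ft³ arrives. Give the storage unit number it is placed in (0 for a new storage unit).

0

Next-Fit only looks at storage unit 13, which has 20 ft³ free.
30 ft³ does not fit, so a new storage unit is opened.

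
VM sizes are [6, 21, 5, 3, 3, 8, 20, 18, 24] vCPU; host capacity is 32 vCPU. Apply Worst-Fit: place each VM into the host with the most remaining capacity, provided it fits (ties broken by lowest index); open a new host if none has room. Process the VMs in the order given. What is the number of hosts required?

4

Put 6 vCPU in host 1; 26 vCPU remain.
Put 21 vCPU in host 1; 5 vCPU remain.
Put 5 vCPU in host 1; 0 vCPU remain.
Put 3 vCPU in host 2; 29 vCPU remain.
Put 3 vCPU in host 2; 26 vCPU remain.
Put 8 vCPU in host 2; 18 vCPU remain.
Put 20 vCPU in host 3; 12 vCPU remain.
Put 18 vCPU in host 2; 0 vCPU remain.
Put 24 vCPU in host 4; 8 vCPU remain.
Final hosts: [6,21,5] [3,3,8,18] [20] [24].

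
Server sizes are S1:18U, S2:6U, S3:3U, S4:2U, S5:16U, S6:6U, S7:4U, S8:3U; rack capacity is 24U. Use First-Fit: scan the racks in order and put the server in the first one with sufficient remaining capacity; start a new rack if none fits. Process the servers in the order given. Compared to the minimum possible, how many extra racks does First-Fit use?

0

First-Fit: [18,6] [3,2,16,3] [6,4] → 3 racks.
Total size 58U; any packing needs at least ⌈58/24⌉ = 3 racks.
So 3 is already optimal.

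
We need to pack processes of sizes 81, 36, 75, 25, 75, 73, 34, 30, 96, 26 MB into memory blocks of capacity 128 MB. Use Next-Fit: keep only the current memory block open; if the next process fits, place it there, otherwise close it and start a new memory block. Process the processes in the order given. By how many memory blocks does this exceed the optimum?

Next-Fit: [81,36] [75,25] [75] [73,34] [30,96] [26] → 6 memory blocks.
Total size 551 MB; any packing needs at least ⌈551/128⌉ = 5 memory blocks.
An optimal packing achieves that bound: [96,30] [81,36] [75,34] [75,26,25] [73] → 5 memory blocks.
Excess: 6 − 5 = 1.

1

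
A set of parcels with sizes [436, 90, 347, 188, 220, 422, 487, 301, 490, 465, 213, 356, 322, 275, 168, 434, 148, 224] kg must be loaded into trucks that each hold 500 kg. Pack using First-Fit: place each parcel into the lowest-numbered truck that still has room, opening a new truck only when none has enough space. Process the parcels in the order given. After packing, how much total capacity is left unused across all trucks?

436 kg → truck 1 (remaining 64 kg)
90 kg → truck 2 (remaining 410 kg)
347 kg → truck 2 (remaining 63 kg)
188 kg → truck 3 (remaining 312 kg)
220 kg → truck 3 (remaining 92 kg)
422 kg → truck 4 (remaining 78 kg)
487 kg → truck 5 (remaining 13 kg)
301 kg → truck 6 (remaining 199 kg)
490 kg → truck 7 (remaining 10 kg)
465 kg → truck 8 (remaining 35 kg)
213 kg → truck 9 (remaining 287 kg)
356 kg → truck 10 (remaining 144 kg)
322 kg → truck 11 (remaining 178 kg)
275 kg → truck 9 (remaining 12 kg)
168 kg → truck 6 (remaining 31 kg)
434 kg → truck 12 (remaining 66 kg)
148 kg → truck 11 (remaining 30 kg)
224 kg → truck 13 (remaining 276 kg)
13 trucks × 500 kg = 6500 kg; used 5586 kg; unused 914 kg.

914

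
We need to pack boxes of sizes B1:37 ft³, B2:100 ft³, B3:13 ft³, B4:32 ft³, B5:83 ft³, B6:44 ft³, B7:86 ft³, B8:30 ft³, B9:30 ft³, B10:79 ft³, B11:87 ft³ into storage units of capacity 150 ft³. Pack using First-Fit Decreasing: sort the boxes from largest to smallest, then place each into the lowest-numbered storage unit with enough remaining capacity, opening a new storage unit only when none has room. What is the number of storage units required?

Sorted descending: 100, 87, 86, 83, 79, 44, 37, 32, 30, 30, 13.
100 ft³ → storage unit 1 (remaining 50 ft³)
87 ft³ → storage unit 2 (remaining 63 ft³)
86 ft³ → storage unit 3 (remaining 64 ft³)
83 ft³ → storage unit 4 (remaining 67 ft³)
79 ft³ → storage unit 5 (remaining 71 ft³)
44 ft³ → storage unit 1 (remaining 6 ft³)
37 ft³ → storage unit 2 (remaining 26 ft³)
32 ft³ → storage unit 3 (remaining 32 ft³)
30 ft³ → storage unit 3 (remaining 2 ft³)
30 ft³ → storage unit 4 (remaining 37 ft³)
13 ft³ → storage unit 2 (remaining 13 ft³)

5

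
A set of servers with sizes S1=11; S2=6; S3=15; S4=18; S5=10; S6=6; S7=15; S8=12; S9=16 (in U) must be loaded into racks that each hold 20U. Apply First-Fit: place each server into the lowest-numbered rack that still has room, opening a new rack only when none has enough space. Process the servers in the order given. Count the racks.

S1 (11U) → rack 1 (remaining 9U)
S2 (6U) → rack 1 (remaining 3U)
S3 (15U) → rack 2 (remaining 5U)
S4 (18U) → rack 3 (remaining 2U)
S5 (10U) → rack 4 (remaining 10U)
S6 (6U) → rack 4 (remaining 4U)
S7 (15U) → rack 5 (remaining 5U)
S8 (12U) → rack 6 (remaining 8U)
S9 (16U) → rack 7 (remaining 4U)

7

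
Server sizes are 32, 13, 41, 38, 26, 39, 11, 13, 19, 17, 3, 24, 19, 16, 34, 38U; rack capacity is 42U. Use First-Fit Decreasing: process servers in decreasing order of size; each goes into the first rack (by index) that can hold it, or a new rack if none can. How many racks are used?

Sorted descending: 41, 39, 38, 38, 34, 32, 26, 24, 19, 19, 17, 16, 13, 13, 11, 3.
41U → rack 1 (remaining 1U)
39U → rack 2 (remaining 3U)
38U → rack 3 (remaining 4U)
38U → rack 4 (remaining 4U)
34U → rack 5 (remaining 8U)
32U → rack 6 (remaining 10U)
26U → rack 7 (remaining 16U)
24U → rack 8 (remaining 18U)
19U → rack 9 (remaining 23U)
19U → rack 9 (remaining 4U)
17U → rack 8 (remaining 1U)
16U → rack 7 (remaining 0U)
13U → rack 10 (remaining 29U)
13U → rack 10 (remaining 16U)
11U → rack 10 (remaining 5U)
3U → rack 2 (remaining 0U)
Final racks: [41] [39,3] [38] [38] [34] [32] [26,16] [24,17] [19,19] [13,13,11].

10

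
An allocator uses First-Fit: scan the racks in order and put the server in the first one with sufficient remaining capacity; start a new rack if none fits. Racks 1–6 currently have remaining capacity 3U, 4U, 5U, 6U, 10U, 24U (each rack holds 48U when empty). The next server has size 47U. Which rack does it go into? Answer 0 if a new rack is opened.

0

No rack has ≥ 47U free, so a new rack is opened.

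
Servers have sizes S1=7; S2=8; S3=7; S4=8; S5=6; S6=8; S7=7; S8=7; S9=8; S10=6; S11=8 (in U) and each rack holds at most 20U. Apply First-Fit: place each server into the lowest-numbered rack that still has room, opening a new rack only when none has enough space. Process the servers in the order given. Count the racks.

rack 1: place S1 (7U), 13U left
rack 1: place S2 (8U), 5U left
rack 2: place S3 (7U), 13U left
rack 2: place S4 (8U), 5U left
rack 3: place S5 (6U), 14U left
rack 3: place S6 (8U), 6U left
rack 4: place S7 (7U), 13U left
rack 4: place S8 (7U), 6U left
rack 5: place S9 (8U), 12U left
rack 3: place S10 (6U), 0U left
rack 5: place S11 (8U), 4U left
Final racks: [7,8] [7,8] [6,8,6] [7,7] [8,8].

5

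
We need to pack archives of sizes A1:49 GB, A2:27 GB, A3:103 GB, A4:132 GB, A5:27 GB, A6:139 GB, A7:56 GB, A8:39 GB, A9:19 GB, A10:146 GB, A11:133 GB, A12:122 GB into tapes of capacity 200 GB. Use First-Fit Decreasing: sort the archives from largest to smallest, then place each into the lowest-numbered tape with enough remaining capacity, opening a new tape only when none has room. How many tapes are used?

6

Sorted descending: 146, 139, 133, 132, 122, 103, 56, 49, 39, 27, 27, 19.
146 GB → tape 1 (remaining 54 GB)
139 GB → tape 2 (remaining 61 GB)
133 GB → tape 3 (remaining 67 GB)
132 GB → tape 4 (remaining 68 GB)
122 GB → tape 5 (remaining 78 GB)
103 GB → tape 6 (remaining 97 GB)
56 GB → tape 2 (remaining 5 GB)
49 GB → tape 1 (remaining 5 GB)
39 GB → tape 3 (remaining 28 GB)
27 GB → tape 3 (remaining 1 GB)
27 GB → tape 4 (remaining 41 GB)
19 GB → tape 4 (remaining 22 GB)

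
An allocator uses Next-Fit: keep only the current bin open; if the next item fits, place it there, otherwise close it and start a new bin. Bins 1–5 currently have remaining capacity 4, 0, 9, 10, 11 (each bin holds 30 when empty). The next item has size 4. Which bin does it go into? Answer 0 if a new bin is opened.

Next-Fit only looks at bin 5, which has 11 free.
4 fits there.

5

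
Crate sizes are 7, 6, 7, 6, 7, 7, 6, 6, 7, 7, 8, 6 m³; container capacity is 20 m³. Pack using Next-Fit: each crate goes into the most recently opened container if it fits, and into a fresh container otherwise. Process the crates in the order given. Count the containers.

5

7 m³ → container 1 (remaining 13 m³)
6 m³ → container 1 (remaining 7 m³)
7 m³ → container 1 (remaining 0 m³)
6 m³ → container 2 (remaining 14 m³)
7 m³ → container 2 (remaining 7 m³)
7 m³ → container 2 (remaining 0 m³)
6 m³ → container 3 (remaining 14 m³)
6 m³ → container 3 (remaining 8 m³)
7 m³ → container 3 (remaining 1 m³)
7 m³ → container 4 (remaining 13 m³)
8 m³ → container 4 (remaining 5 m³)
6 m³ → container 5 (remaining 14 m³)
Final containers: [7,6,7] [6,7,7] [6,6,7] [7,8] [6].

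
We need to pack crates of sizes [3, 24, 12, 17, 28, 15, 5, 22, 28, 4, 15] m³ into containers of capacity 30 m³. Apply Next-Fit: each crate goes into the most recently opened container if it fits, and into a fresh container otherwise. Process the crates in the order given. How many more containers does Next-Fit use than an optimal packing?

1

Next-Fit: [3,24] [12,17] [28] [15,5] [22] [28] [4,15] → 7 containers.
Total size 173 m³; any packing needs at least ⌈173/30⌉ = 6 containers.
An optimal packing achieves that bound: [28] [28] [24,5] [22,4,3] [17,12] [15,15] → 6 containers.
Excess: 7 − 6 = 1.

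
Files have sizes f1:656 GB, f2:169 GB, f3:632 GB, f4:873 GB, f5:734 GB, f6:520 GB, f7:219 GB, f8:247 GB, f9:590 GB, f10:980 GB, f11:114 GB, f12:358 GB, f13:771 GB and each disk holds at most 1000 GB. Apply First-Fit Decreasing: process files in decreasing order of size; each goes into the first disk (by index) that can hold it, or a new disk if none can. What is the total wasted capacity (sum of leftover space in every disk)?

Sorted descending: 980, 873, 771, 734, 656, 632, 590, 520, 358, 247, 219, 169, 114.
disk 1: place 980 GB, 20 GB left
disk 2: place 873 GB, 127 GB left
disk 3: place 771 GB, 229 GB left
disk 4: place 734 GB, 266 GB left
disk 5: place 656 GB, 344 GB left
disk 6: place 632 GB, 368 GB left
disk 7: place 590 GB, 410 GB left
disk 8: place 520 GB, 480 GB left
disk 6: place 358 GB, 10 GB left
disk 4: place 247 GB, 19 GB left
disk 3: place 219 GB, 10 GB left
disk 5: place 169 GB, 175 GB left
disk 2: place 114 GB, 13 GB left
8 disks × 1000 GB = 8000 GB; used 6863 GB; unused 1137 GB.

1137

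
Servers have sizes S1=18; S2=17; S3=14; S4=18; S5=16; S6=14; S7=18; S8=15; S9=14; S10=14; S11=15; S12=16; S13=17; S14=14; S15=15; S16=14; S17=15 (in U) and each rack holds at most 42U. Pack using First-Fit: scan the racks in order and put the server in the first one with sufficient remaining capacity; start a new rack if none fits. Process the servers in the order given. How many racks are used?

8

S1 (18U) → rack 1 (remaining 24U)
S2 (17U) → rack 1 (remaining 7U)
S3 (14U) → rack 2 (remaining 28U)
S4 (18U) → rack 2 (remaining 10U)
S5 (16U) → rack 3 (remaining 26U)
S6 (14U) → rack 3 (remaining 12U)
S7 (18U) → rack 4 (remaining 24U)
S8 (15U) → rack 4 (remaining 9U)
S9 (14U) → rack 5 (remaining 28U)
S10 (14U) → rack 5 (remaining 14U)
S11 (15U) → rack 6 (remaining 27U)
S12 (16U) → rack 6 (remaining 11U)
S13 (17U) → rack 7 (remaining 25U)
S14 (14U) → rack 5 (remaining 0U)
S15 (15U) → rack 7 (remaining 10U)
S16 (14U) → rack 8 (remaining 28U)
S17 (15U) → rack 8 (remaining 13U)
Final racks: [18,17] [14,18] [16,14] [18,15] [14,14,14] [15,16] [17,15] [14,15].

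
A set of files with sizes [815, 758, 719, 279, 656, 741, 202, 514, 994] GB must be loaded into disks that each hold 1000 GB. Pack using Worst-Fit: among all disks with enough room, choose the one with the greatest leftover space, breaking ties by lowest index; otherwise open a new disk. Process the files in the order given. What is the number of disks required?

7

815 GB → disk 1 (remaining 185 GB)
758 GB → disk 2 (remaining 242 GB)
719 GB → disk 3 (remaining 281 GB)
279 GB → disk 3 (remaining 2 GB)
656 GB → disk 4 (remaining 344 GB)
741 GB → disk 5 (remaining 259 GB)
202 GB → disk 4 (remaining 142 GB)
514 GB → disk 6 (remaining 486 GB)
994 GB → disk 7 (remaining 6 GB)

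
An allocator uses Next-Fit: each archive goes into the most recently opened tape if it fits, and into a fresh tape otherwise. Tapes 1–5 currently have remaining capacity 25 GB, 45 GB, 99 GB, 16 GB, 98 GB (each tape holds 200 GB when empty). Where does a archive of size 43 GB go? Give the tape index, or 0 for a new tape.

Next-Fit only looks at tape 5, which has 98 GB free.
43 GB fits there.

5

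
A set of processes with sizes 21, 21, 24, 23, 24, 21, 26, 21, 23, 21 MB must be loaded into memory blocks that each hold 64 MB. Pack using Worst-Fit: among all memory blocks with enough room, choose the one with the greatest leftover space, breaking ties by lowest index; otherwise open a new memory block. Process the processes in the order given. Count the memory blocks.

Put 21 MB in memory block 1; 43 MB remain.
Put 21 MB in memory block 1; 22 MB remain.
Put 24 MB in memory block 2; 40 MB remain.
Put 23 MB in memory block 2; 17 MB remain.
Put 24 MB in memory block 3; 40 MB remain.
Put 21 MB in memory block 3; 19 MB remain.
Put 26 MB in memory block 4; 38 MB remain.
Put 21 MB in memory block 4; 17 MB remain.
Put 23 MB in memory block 5; 41 MB remain.
Put 21 MB in memory block 5; 20 MB remain.
Final memory blocks: [21,21] [24,23] [24,21] [26,21] [23,21].

5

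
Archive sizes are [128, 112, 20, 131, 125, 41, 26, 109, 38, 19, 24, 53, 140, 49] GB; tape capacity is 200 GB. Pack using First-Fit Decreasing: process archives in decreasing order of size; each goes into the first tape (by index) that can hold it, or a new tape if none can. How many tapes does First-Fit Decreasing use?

Sorted descending: 140, 131, 128, 125, 112, 109, 53, 49, 41, 38, 26, 24, 20, 19.
tape 1: place 140 GB, 60 GB left
tape 2: place 131 GB, 69 GB left
tape 3: place 128 GB, 72 GB left
tape 4: place 125 GB, 75 GB left
tape 5: place 112 GB, 88 GB left
tape 6: place 109 GB, 91 GB left
tape 1: place 53 GB, 7 GB left
tape 2: place 49 GB, 20 GB left
tape 3: place 41 GB, 31 GB left
tape 4: place 38 GB, 37 GB left
tape 3: place 26 GB, 5 GB left
tape 4: place 24 GB, 13 GB left
tape 2: place 20 GB, 0 GB left
tape 5: place 19 GB, 69 GB left
Final tapes: [140,53] [131,49,20] [128,41,26] [125,38,24] [112,19] [109].

6 tapes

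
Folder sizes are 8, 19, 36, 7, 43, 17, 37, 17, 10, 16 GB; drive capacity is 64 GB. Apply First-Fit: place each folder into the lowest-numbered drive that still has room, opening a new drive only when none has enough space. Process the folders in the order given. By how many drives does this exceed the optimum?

0

First-Fit: [8,19,36] [7,43,10] [17,37] [17,16] → 4 drives.
Total size 210 GB; any packing needs at least ⌈210/64⌉ = 4 drives.
So 4 is already optimal.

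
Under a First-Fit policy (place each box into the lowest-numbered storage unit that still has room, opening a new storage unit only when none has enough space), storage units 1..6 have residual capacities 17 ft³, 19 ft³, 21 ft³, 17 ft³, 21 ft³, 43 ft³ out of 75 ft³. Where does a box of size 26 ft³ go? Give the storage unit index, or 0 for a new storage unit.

6

Storage units with room: storage unit 6 (43 ft³).
The first with room is storage unit 6.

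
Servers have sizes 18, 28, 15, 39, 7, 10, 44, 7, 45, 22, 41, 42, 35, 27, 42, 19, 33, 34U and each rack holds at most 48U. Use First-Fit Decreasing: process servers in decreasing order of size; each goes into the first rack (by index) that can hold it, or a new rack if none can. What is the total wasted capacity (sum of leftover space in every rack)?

Sorted descending: 45, 44, 42, 42, 41, 39, 35, 34, 33, 28, 27, 22, 19, 18, 15, 10, 7, 7.
45U → rack 1 (remaining 3U)
44U → rack 2 (remaining 4U)
42U → rack 3 (remaining 6U)
42U → rack 4 (remaining 6U)
41U → rack 5 (remaining 7U)
39U → rack 6 (remaining 9U)
35U → rack 7 (remaining 13U)
34U → rack 8 (remaining 14U)
33U → rack 9 (remaining 15U)
28U → rack 10 (remaining 20U)
27U → rack 11 (remaining 21U)
22U → rack 12 (remaining 26U)
19U → rack 10 (remaining 1U)
18U → rack 11 (remaining 3U)
15U → rack 9 (remaining 0U)
10U → rack 7 (remaining 3U)
7U → rack 5 (remaining 0U)
7U → rack 6 (remaining 2U)
12 racks × 48U = 576U; used 508U; unused 68U.

68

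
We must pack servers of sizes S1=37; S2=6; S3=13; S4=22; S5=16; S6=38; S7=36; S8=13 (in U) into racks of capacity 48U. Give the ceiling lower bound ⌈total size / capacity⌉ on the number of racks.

Total size = 37 + 6 + 13 + 22 + 16 + 38 + 36 + 13 = 181U.
⌈181 / 48⌉ = 4.

4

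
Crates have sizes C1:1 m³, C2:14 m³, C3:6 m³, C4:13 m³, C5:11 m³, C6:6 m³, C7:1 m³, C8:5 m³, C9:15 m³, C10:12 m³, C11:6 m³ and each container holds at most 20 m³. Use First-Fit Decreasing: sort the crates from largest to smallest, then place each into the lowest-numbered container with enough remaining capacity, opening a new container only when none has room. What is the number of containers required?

5

Sorted descending: 15, 14, 13, 12, 11, 6, 6, 6, 5, 1, 1.
container 1: place 15 m³, 5 m³ left
container 2: place 14 m³, 6 m³ left
container 3: place 13 m³, 7 m³ left
container 4: place 12 m³, 8 m³ left
container 5: place 11 m³, 9 m³ left
container 2: place 6 m³, 0 m³ left
container 3: place 6 m³, 1 m³ left
container 4: place 6 m³, 2 m³ left
container 1: place 5 m³, 0 m³ left
container 3: place 1 m³, 0 m³ left
container 4: place 1 m³, 1 m³ left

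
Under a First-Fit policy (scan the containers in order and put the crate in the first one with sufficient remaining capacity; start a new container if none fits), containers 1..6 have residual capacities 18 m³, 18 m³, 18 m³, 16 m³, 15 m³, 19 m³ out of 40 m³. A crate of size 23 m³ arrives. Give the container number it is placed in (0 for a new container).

0

No container has ≥ 23 m³ free, so a new container is opened.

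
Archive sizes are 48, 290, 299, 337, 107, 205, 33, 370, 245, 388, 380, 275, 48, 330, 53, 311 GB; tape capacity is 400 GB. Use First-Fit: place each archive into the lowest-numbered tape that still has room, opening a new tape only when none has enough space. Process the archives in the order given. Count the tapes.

tape 1: place 48 GB, 352 GB left
tape 1: place 290 GB, 62 GB left
tape 2: place 299 GB, 101 GB left
tape 3: place 337 GB, 63 GB left
tape 4: place 107 GB, 293 GB left
tape 4: place 205 GB, 88 GB left
tape 1: place 33 GB, 29 GB left
tape 5: place 370 GB, 30 GB left
tape 6: place 245 GB, 155 GB left
tape 7: place 388 GB, 12 GB left
tape 8: place 380 GB, 20 GB left
tape 9: place 275 GB, 125 GB left
tape 2: place 48 GB, 53 GB left
tape 10: place 330 GB, 70 GB left
tape 2: place 53 GB, 0 GB left
tape 11: place 311 GB, 89 GB left
Final tapes: [48,290,33] [299,48,53] [337] [107,205] [370] [245] [388] [380] [275] [330] [311].

11 tapes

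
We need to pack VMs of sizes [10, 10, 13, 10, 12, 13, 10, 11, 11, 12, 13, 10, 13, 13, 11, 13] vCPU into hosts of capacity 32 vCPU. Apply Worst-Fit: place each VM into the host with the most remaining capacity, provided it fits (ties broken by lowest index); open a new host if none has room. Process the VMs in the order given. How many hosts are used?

7

10 vCPU → host 1 (remaining 22 vCPU)
10 vCPU → host 1 (remaining 12 vCPU)
13 vCPU → host 2 (remaining 19 vCPU)
10 vCPU → host 2 (remaining 9 vCPU)
12 vCPU → host 1 (remaining 0 vCPU)
13 vCPU → host 3 (remaining 19 vCPU)
10 vCPU → host 3 (remaining 9 vCPU)
11 vCPU → host 4 (remaining 21 vCPU)
11 vCPU → host 4 (remaining 10 vCPU)
12 vCPU → host 5 (remaining 20 vCPU)
13 vCPU → host 5 (remaining 7 vCPU)
10 vCPU → host 4 (remaining 0 vCPU)
13 vCPU → host 6 (remaining 19 vCPU)
13 vCPU → host 6 (remaining 6 vCPU)
11 vCPU → host 7 (remaining 21 vCPU)
13 vCPU → host 7 (remaining 8 vCPU)
Final hosts: [10,10,12] [13,10] [13,10] [11,11,10] [12,13] [13,13] [11,13].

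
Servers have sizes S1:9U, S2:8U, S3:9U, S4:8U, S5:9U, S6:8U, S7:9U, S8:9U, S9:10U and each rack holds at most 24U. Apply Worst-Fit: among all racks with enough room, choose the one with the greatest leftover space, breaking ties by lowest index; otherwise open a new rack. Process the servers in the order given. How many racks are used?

5 racks

S1 (9U) → rack 1 (remaining 15U)
S2 (8U) → rack 1 (remaining 7U)
S3 (9U) → rack 2 (remaining 15U)
S4 (8U) → rack 2 (remaining 7U)
S5 (9U) → rack 3 (remaining 15U)
S6 (8U) → rack 3 (remaining 7U)
S7 (9U) → rack 4 (remaining 15U)
S8 (9U) → rack 4 (remaining 6U)
S9 (10U) → rack 5 (remaining 14U)
Final racks: [9,8] [9,8] [9,8] [9,9] [10].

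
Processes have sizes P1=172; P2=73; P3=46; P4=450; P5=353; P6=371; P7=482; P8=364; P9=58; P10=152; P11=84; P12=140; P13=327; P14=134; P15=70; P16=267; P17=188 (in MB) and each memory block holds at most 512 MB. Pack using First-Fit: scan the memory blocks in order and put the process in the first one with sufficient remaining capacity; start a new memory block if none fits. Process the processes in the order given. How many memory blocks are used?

memory block 1: place P1 (172 MB), 340 MB left
memory block 1: place P2 (73 MB), 267 MB left
memory block 1: place P3 (46 MB), 221 MB left
memory block 2: place P4 (450 MB), 62 MB left
memory block 3: place P5 (353 MB), 159 MB left
memory block 4: place P6 (371 MB), 141 MB left
memory block 5: place P7 (482 MB), 30 MB left
memory block 6: place P8 (364 MB), 148 MB left
memory block 1: place P9 (58 MB), 163 MB left
memory block 1: place P10 (152 MB), 11 MB left
memory block 3: place P11 (84 MB), 75 MB left
memory block 4: place P12 (140 MB), 1 MB left
memory block 7: place P13 (327 MB), 185 MB left
memory block 6: place P14 (134 MB), 14 MB left
memory block 3: place P15 (70 MB), 5 MB left
memory block 8: place P16 (267 MB), 245 MB left
memory block 8: place P17 (188 MB), 57 MB left

8 memory blocks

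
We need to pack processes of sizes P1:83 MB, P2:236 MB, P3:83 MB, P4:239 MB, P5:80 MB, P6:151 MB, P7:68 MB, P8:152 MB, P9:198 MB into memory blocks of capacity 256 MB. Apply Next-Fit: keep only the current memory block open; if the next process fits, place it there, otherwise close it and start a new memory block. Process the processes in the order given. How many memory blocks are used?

7 memory blocks

P1 (83 MB) → memory block 1 (remaining 173 MB)
P2 (236 MB) → memory block 2 (remaining 20 MB)
P3 (83 MB) → memory block 3 (remaining 173 MB)
P4 (239 MB) → memory block 4 (remaining 17 MB)
P5 (80 MB) → memory block 5 (remaining 176 MB)
P6 (151 MB) → memory block 5 (remaining 25 MB)
P7 (68 MB) → memory block 6 (remaining 188 MB)
P8 (152 MB) → memory block 6 (remaining 36 MB)
P9 (198 MB) → memory block 7 (remaining 58 MB)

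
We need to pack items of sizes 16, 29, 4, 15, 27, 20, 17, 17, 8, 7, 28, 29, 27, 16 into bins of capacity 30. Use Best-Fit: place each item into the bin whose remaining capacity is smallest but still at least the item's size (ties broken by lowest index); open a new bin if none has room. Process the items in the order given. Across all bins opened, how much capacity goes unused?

Put 16 in bin 1; 14 remain.
Put 29 in bin 2; 1 remain.
Put 4 in bin 1; 10 remain.
Put 15 in bin 3; 15 remain.
Put 27 in bin 4; 3 remain.
Put 20 in bin 5; 10 remain.
Put 17 in bin 6; 13 remain.
Put 17 in bin 7; 13 remain.
Put 8 in bin 1; 2 remain.
Put 7 in bin 5; 3 remain.
Put 28 in bin 8; 2 remain.
Put 29 in bin 9; 1 remain.
Put 27 in bin 10; 3 remain.
Put 16 in bin 11; 14 remain.
11 bins × 30 = 330; used 260; unused 70.

70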